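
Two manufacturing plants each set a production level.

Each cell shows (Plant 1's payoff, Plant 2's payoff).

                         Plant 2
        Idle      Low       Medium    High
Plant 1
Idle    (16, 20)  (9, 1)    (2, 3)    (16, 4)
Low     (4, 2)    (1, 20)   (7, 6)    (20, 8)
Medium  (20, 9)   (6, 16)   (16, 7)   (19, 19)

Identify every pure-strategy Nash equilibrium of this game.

none

(Idle, Idle): Plant 1 can switch to Medium (16 → 20). Not NE.
(Idle, Low): Plant 2 can switch to Idle (1 → 20). Not NE.
(Idle, Medium): Plant 1 can switch to Low (2 → 7). Not NE.
(Idle, High): Plant 1 can switch to Low (16 → 20). Not NE.
(Low, Idle): Plant 1 can switch to Idle (4 → 16). Not NE.
(Low, Low): Plant 1 can switch to Idle (1 → 9). Not NE.
(Low, Medium): Plant 1 can switch to Medium (7 → 16). Not NE.
(Low, High): Plant 2 can switch to Low (8 → 20). Not NE.
(Medium, Idle): Plant 2 can switch to Low (9 → 16). Not NE.
(Medium, Low): Plant 1 can switch to Idle (6 → 9). Not NE.
(The remaining 2 profiles each have a profitable deviation by the same check.)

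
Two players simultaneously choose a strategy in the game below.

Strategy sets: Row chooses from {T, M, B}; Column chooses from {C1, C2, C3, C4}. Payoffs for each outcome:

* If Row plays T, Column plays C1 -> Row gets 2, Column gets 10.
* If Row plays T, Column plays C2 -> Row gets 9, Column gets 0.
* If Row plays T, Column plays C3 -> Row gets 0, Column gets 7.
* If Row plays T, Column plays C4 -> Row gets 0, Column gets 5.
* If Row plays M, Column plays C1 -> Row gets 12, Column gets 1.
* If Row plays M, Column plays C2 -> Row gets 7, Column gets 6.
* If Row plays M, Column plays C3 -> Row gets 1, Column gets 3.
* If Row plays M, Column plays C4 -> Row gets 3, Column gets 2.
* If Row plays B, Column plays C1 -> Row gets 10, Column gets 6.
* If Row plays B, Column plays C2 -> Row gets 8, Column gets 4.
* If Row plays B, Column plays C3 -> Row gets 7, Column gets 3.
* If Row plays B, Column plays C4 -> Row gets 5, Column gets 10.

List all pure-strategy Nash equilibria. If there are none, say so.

(T, C1): Row can switch to M (2 → 12). Not NE.
(T, C2): Column can switch to C1 (0 → 10). Not NE.
(T, C3): Row can switch to M (0 → 1). Not NE.
(T, C4): Row can switch to M (0 → 3). Not NE.
(M, C1): Column can switch to C2 (1 → 6). Not NE.
(M, C2): Row can switch to T (7 → 9). Not NE.
(M, C3): Row can switch to B (1 → 7). Not NE.
(M, C4): Row can switch to B (3 → 5). Not NE.
(B, C4): Row gets 5, best alternative 3; Column gets 10, best alternative 6. No profitable deviation — NE.
(The remaining 3 profiles each have a profitable deviation by the same check.)

Pure NE: (B, C4)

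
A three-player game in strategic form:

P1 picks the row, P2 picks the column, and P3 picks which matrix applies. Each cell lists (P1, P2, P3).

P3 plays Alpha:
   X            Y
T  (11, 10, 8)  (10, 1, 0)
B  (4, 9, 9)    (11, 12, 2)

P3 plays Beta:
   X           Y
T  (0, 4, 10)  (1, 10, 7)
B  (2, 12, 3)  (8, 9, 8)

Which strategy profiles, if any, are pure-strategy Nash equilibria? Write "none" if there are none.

No pure-strategy Nash equilibrium.

Mark each player's best response to every combination of opponents' strategies; a profile where every player is best-responding is a pure Nash equilibrium.
P1 against (X, Alpha): payoffs 11, 4 → best response T.
P1 against (X, Beta): payoffs 0, 2 → best response B.
P1 against (Y, Alpha): payoffs 10, 11 → best response B.
P1 against (Y, Beta): payoffs 1, 8 → best response B.
P2 against (T, Alpha): payoffs 10, 1 → best response X.
P2 against (T, Beta): payoffs 4, 10 → best response Y.
P2 against (B, Alpha): payoffs 9, 12 → best response Y.
P2 against (B, Beta): payoffs 12, 9 → best response X.
P3 against (T, X): payoffs 8, 10 → best response Beta.
P3 against (T, Y): payoffs 0, 7 → best response Beta.
P3 against (B, X): payoffs 9, 3 → best response Alpha.
P3 against (B, Y): payoffs 2, 8 → best response Beta.
No profile is a mutual best response for all players.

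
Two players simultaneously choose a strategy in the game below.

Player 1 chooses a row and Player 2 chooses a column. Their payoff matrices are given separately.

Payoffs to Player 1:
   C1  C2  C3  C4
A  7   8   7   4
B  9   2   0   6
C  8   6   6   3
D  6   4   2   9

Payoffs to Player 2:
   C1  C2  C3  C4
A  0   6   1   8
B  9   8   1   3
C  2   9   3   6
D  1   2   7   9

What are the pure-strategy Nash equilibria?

(B, C1); (D, C4)

Player 1 against C1: payoffs 7, 9, 8, 6 → best response B.
Player 1 against C2: payoffs 8, 2, 6, 4 → best response A.
Player 1 against C3: payoffs 7, 0, 6, 2 → best response A.
Player 1 against C4: payoffs 4, 6, 3, 9 → best response D.
Player 2 against A: payoffs 0, 6, 1, 8 → best response C4.
Player 2 against B: payoffs 9, 8, 1, 3 → best response C1.
Player 2 against C: payoffs 2, 9, 3, 6 → best response C2.
Player 2 against D: payoffs 1, 2, 7, 9 → best response C4.
Mutual best responses: (B, C1); (D, C4).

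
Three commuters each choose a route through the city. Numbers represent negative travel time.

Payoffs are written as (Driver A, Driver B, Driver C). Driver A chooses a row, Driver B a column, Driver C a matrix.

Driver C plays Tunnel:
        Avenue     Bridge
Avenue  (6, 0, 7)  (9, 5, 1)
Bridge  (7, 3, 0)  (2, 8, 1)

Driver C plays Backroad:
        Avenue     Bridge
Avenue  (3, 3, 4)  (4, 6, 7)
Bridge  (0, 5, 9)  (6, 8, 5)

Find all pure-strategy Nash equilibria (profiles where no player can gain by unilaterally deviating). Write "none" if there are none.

(Avenue, Avenue, Tunnel): Driver A can switch to Bridge (6 → 7). Not NE.
(Avenue, Avenue, Backroad): Driver B can switch to Bridge (3 → 6). Not NE.
(Avenue, Bridge, Tunnel): Driver C can switch to Backroad (1 → 7). Not NE.
(Avenue, Bridge, Backroad): Driver A can switch to Bridge (4 → 6). Not NE.
(Bridge, Avenue, Tunnel): Driver B can switch to Bridge (3 → 8). Not NE.
(Bridge, Avenue, Backroad): Driver A can switch to Avenue (0 → 3). Not NE.
(Bridge, Bridge, Tunnel): Driver A can switch to Avenue (2 → 9). Not NE.
(Bridge, Bridge, Backroad): Driver A gets 6, best alternative 4; Driver B gets 8, best alternative 5; Driver C gets 5, best alternative 1. No profitable deviation — NE.

Pure NE: (Bridge, Bridge, Backroad)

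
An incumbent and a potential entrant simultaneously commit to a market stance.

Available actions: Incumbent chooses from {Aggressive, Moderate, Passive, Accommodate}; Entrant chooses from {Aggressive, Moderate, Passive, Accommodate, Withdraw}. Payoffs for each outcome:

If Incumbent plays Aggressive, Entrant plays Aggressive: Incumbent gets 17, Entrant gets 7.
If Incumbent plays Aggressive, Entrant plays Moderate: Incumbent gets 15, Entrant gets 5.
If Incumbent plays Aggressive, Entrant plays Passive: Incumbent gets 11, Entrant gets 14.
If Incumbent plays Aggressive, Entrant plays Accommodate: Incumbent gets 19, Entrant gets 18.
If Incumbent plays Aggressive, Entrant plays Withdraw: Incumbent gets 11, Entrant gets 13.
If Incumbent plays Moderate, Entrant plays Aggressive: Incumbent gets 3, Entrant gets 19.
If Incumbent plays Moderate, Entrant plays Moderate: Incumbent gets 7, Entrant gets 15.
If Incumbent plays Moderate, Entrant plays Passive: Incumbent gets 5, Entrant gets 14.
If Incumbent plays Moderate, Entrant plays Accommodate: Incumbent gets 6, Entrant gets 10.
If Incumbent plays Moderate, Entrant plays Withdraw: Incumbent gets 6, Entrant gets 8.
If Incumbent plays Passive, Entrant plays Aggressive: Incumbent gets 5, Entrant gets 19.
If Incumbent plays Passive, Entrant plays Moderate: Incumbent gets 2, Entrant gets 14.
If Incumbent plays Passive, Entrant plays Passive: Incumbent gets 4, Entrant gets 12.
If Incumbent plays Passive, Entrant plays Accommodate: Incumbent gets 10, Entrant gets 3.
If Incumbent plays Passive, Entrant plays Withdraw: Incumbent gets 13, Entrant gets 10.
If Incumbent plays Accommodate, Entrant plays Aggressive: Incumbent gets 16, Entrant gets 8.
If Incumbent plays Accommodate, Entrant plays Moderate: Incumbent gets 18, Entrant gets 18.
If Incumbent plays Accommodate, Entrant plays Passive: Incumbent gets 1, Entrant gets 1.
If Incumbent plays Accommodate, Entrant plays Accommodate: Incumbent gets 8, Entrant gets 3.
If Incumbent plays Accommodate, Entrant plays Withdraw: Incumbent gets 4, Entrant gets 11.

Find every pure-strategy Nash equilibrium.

For each strategy profile, look for a profitable unilateral deviation.
(Aggressive, Aggressive): Entrant can switch to Passive (7 → 14). Not NE.
(Aggressive, Moderate): Incumbent can switch to Accommodate (15 → 18). Not NE.
(Aggressive, Passive): Entrant can switch to Accommodate (14 → 18). Not NE.
(Aggressive, Accommodate): Incumbent gets 19, best alternative 10; Entrant gets 18, best alternative 14. No profitable deviation — NE.
(Aggressive, Withdraw): Incumbent can switch to Passive (11 → 13). Not NE.
(Moderate, Aggressive): Incumbent can switch to Aggressive (3 → 17). Not NE.
(Moderate, Moderate): Incumbent can switch to Aggressive (7 → 15). Not NE.
(Moderate, Passive): Incumbent can switch to Aggressive (5 → 11). Not NE.
(Moderate, Accommodate): Incumbent can switch to Aggressive (6 → 19). Not NE.
(Moderate, Withdraw): Incumbent can switch to Aggressive (6 → 11). Not NE.
(Passive, Aggressive): Incumbent can switch to Aggressive (5 → 17). Not NE.
(Accommodate, Moderate): Incumbent gets 18, best alternative 15; Entrant gets 18, best alternative 11. No profitable deviation — NE.
(The remaining 8 profiles each have a profitable deviation by the same check.)

(Aggressive, Accommodate), (Accommodate, Moderate)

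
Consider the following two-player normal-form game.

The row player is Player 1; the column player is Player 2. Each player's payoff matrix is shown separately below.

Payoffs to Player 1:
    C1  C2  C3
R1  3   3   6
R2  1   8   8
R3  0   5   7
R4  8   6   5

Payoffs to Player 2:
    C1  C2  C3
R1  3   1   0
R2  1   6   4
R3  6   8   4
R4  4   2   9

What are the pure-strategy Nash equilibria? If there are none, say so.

The unique pure-strategy Nash equilibrium is (R2, C2).

For each player, find the best response to each opponent profile; mutual best responses are the pure NE.
Player 1 against C1: payoffs 3, 1, 0, 8 → best response R4.
Player 1 against C2: payoffs 3, 8, 5, 6 → best response R2.
Player 1 against C3: payoffs 6, 8, 7, 5 → best response R2.
Player 2 against R1: payoffs 3, 1, 0 → best response C1.
Player 2 against R2: payoffs 1, 6, 4 → best response C2.
Player 2 against R3: payoffs 6, 8, 4 → best response C2.
Player 2 against R4: payoffs 4, 2, 9 → best response C3.
Mutual best responses: (R2, C2).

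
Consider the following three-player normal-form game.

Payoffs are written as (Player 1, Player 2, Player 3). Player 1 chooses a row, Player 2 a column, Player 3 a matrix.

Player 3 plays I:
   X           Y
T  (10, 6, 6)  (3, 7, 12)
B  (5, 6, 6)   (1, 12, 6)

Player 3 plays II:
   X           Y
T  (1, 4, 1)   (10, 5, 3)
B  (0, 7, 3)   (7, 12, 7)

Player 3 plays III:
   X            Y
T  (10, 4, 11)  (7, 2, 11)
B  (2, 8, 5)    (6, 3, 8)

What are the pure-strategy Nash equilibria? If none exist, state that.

The pure Nash equilibria are (T, X, III) and (T, Y, I).

(T, X, I): Player 2 can switch to Y (6 → 7). Not NE.
(T, X, II): Player 2 can switch to Y (4 → 5). Not NE.
(T, X, III): Player 1 gets 10, best alternative 2; Player 2 gets 4, best alternative 2; Player 3 gets 11, best alternative 6. No profitable deviation — NE.
(T, Y, I): Player 1 gets 3, best alternative 1; Player 2 gets 7, best alternative 6; Player 3 gets 12, best alternative 11. No profitable deviation — NE.
(T, Y, II): Player 3 can switch to I (3 → 12). Not NE.
(T, Y, III): Player 2 can switch to X (2 → 4). Not NE.
(B, X, I): Player 1 can switch to T (5 → 10). Not NE.
(B, X, II): Player 1 can switch to T (0 → 1). Not NE.
(B, X, III): Player 1 can switch to T (2 → 10). Not NE.
(B, Y, I): Player 1 can switch to T (1 → 3). Not NE.
(B, Y, II): Player 1 can switch to T (7 → 10). Not NE.
(B, Y, III): Player 1 can switch to T (6 → 7). Not NE.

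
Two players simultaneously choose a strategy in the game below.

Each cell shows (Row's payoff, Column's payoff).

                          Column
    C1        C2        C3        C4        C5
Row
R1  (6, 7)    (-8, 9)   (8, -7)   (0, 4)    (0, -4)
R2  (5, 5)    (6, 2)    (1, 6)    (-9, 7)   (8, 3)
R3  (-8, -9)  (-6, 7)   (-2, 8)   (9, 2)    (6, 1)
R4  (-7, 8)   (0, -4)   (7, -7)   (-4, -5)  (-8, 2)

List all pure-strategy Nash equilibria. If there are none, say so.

none

(R1, C1): Column can switch to C2 (7 → 9). Not NE.
(R1, C2): Row can switch to R2 (-8 → 6). Not NE.
(R1, C3): Column can switch to C1 (-7 → 7). Not NE.
(R1, C4): Row can switch to R3 (0 → 9). Not NE.
(R1, C5): Row can switch to R2 (0 → 8). Not NE.
(R2, C1): Row can switch to R1 (5 → 6). Not NE.
(R2, C2): Column can switch to C1 (2 → 5). Not NE.
(R2, C3): Row can switch to R1 (1 → 8). Not NE.
(The remaining 12 profiles each have a profitable deviation by the same check.)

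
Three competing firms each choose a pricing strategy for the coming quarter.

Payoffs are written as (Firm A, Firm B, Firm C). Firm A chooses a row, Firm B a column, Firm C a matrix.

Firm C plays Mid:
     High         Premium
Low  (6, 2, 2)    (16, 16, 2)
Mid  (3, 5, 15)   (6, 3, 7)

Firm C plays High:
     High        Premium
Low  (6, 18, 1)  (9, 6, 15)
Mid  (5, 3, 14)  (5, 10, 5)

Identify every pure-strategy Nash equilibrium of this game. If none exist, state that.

Check each profile: it is a Nash equilibrium iff no player can strictly gain by switching unilaterally.
(Low, High, Mid): Firm B can switch to Premium (2 → 16). Not NE.
(Low, High, High): Firm C can switch to Mid (1 → 2). Not NE.
(Low, Premium, Mid): Firm C can switch to High (2 → 15). Not NE.
(Low, Premium, High): Firm B can switch to High (6 → 18). Not NE.
(Mid, High, Mid): Firm A can switch to Low (3 → 6). Not NE.
(Mid, High, High): Firm A can switch to Low (5 → 6). Not NE.
(Mid, Premium, Mid): Firm A can switch to Low (6 → 16). Not NE.
(Mid, Premium, High): Firm A can switch to Low (5 → 9). Not NE.

none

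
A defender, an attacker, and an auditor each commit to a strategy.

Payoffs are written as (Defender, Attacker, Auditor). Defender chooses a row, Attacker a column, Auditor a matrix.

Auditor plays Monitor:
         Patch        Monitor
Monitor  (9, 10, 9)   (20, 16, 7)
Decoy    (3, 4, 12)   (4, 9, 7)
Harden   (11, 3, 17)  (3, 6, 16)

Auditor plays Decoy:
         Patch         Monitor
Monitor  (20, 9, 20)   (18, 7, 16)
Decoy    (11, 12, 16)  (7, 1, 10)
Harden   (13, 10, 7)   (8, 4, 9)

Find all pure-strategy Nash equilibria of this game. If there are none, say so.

The unique pure-strategy Nash equilibrium is (Monitor, Patch, Decoy).

Defender against (Patch, Monitor): payoffs 9, 3, 11 → best response Harden.
Defender against (Patch, Decoy): payoffs 20, 11, 13 → best response Monitor.
Defender against (Monitor, Monitor): payoffs 20, 4, 3 → best response Monitor.
Defender against (Monitor, Decoy): payoffs 18, 7, 8 → best response Monitor.
Attacker against (Monitor, Monitor): payoffs 10, 16 → best response Monitor.
Attacker against (Monitor, Decoy): payoffs 9, 7 → best response Patch.
Attacker against (Decoy, Monitor): payoffs 4, 9 → best response Monitor.
Attacker against (Decoy, Decoy): payoffs 12, 1 → best response Patch.
Attacker against (Harden, Monitor): payoffs 3, 6 → best response Monitor.
Attacker against (Harden, Decoy): payoffs 10, 4 → best response Patch.
Auditor against (Monitor, Patch): payoffs 9, 20 → best response Decoy.
Auditor against (Monitor, Monitor): payoffs 7, 16 → best response Decoy.
Auditor against (Decoy, Patch): payoffs 12, 16 → best response Decoy.
Auditor against (Decoy, Monitor): payoffs 7, 10 → best response Decoy.
Auditor against (Harden, Patch): payoffs 17, 7 → best response Monitor.
Auditor against (Harden, Monitor): payoffs 16, 9 → best response Monitor.
Mutual best responses: (Monitor, Patch, Decoy).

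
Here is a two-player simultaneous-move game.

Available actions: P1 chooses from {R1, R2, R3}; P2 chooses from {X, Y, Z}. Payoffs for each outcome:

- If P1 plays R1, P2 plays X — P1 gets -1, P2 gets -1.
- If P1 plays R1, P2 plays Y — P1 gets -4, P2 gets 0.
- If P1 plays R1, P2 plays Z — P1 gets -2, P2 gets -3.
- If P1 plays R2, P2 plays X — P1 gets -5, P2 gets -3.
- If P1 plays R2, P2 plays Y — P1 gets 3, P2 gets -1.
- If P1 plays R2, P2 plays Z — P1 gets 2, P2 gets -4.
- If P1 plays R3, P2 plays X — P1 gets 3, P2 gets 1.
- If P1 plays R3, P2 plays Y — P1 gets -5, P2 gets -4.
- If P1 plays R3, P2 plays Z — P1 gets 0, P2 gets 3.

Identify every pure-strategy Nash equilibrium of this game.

Check each profile: it is a Nash equilibrium iff no player can strictly gain by switching unilaterally.
(R1, X): P1 can switch to R3 (-1 → 3). Not NE.
(R1, Y): P1 can switch to R2 (-4 → 3). Not NE.
(R1, Z): P1 can switch to R2 (-2 → 2). Not NE.
(R2, X): P1 can switch to R1 (-5 → -1). Not NE.
(R2, Y): P1 gets 3, best alternative -4; P2 gets -1, best alternative -3. No profitable deviation — NE.
(R2, Z): P2 can switch to X (-4 → -3). Not NE.
(R3, X): P2 can switch to Z (1 → 3). Not NE.
(R3, Y): P1 can switch to R1 (-5 → -4). Not NE.
(R3, Z): P1 can switch to R2 (0 → 2). Not NE.

Pure NE: (R2, Y)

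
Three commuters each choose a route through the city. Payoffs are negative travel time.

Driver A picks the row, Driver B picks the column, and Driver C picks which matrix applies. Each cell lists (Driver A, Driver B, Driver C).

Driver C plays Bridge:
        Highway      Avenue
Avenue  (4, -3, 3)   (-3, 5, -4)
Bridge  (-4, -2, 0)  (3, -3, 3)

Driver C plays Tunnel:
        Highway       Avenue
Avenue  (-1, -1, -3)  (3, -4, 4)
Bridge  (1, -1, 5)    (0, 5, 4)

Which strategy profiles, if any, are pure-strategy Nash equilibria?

No pure-strategy Nash equilibrium.

Driver A against (Highway, Bridge): payoffs 4, -4 → best response Avenue.
Driver A against (Highway, Tunnel): payoffs -1, 1 → best response Bridge.
Driver A against (Avenue, Bridge): payoffs -3, 3 → best response Bridge.
Driver A against (Avenue, Tunnel): payoffs 3, 0 → best response Avenue.
Driver B against (Avenue, Bridge): payoffs -3, 5 → best response Avenue.
Driver B against (Avenue, Tunnel): payoffs -1, -4 → best response Highway.
Driver B against (Bridge, Bridge): payoffs -2, -3 → best response Highway.
Driver B against (Bridge, Tunnel): payoffs -1, 5 → best response Avenue.
Driver C against (Avenue, Highway): payoffs 3, -3 → best response Bridge.
Driver C against (Avenue, Avenue): payoffs -4, 4 → best response Tunnel.
Driver C against (Bridge, Highway): payoffs 0, 5 → best response Tunnel.
Driver C against (Bridge, Avenue): payoffs 3, 4 → best response Tunnel.
No profile is a mutual best response for all players.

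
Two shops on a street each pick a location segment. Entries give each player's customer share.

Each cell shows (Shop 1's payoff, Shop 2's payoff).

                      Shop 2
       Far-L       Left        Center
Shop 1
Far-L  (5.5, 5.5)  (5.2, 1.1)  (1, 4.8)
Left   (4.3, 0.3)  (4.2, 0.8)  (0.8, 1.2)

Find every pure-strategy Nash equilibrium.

The unique pure-strategy Nash equilibrium is (Far-L, Far-L).

Shop 1 against Far-L: payoffs 5.5, 4.3 → best response Far-L.
Shop 1 against Left: payoffs 5.2, 4.2 → best response Far-L.
Shop 1 against Center: payoffs 1, 0.8 → best response Far-L.
Shop 2 against Far-L: payoffs 5.5, 1.1, 4.8 → best response Far-L.
Shop 2 against Left: payoffs 0.3, 0.8, 1.2 → best response Center.
Mutual best responses: (Far-L, Far-L).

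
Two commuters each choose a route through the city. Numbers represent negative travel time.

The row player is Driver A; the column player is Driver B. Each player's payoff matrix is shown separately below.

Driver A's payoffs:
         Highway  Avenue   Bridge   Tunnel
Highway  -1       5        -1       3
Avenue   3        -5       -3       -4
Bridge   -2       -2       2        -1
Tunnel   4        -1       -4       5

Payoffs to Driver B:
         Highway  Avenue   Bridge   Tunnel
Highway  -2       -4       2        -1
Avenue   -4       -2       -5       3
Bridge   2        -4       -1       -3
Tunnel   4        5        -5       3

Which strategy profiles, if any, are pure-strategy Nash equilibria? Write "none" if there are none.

Driver A against Highway: payoffs -1, 3, -2, 4 → best response Tunnel.
Driver A against Avenue: payoffs 5, -5, -2, -1 → best response Highway.
Driver A against Bridge: payoffs -1, -3, 2, -4 → best response Bridge.
Driver A against Tunnel: payoffs 3, -4, -1, 5 → best response Tunnel.
Driver B against Highway: payoffs -2, -4, 2, -1 → best response Bridge.
Driver B against Avenue: payoffs -4, -2, -5, 3 → best response Tunnel.
Driver B against Bridge: payoffs 2, -4, -1, -3 → best response Highway.
Driver B against Tunnel: payoffs 4, 5, -5, 3 → best response Avenue.
No profile is a mutual best response for all players.

No pure-strategy Nash equilibrium.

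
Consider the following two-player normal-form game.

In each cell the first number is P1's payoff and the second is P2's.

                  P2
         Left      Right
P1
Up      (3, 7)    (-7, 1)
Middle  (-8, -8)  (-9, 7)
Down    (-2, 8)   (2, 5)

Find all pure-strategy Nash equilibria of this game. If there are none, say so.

The unique pure-strategy Nash equilibrium is (Up, Left).

For each strategy profile, look for a profitable unilateral deviation.
(Up, Left): P1 gets 3, best alternative -2; P2 gets 7, best alternative 1. No profitable deviation — NE.
(Up, Right): P1 can switch to Down (-7 → 2). Not NE.
(Middle, Left): P1 can switch to Up (-8 → 3). Not NE.
(Middle, Right): P1 can switch to Up (-9 → -7). Not NE.
(Down, Left): P1 can switch to Up (-2 → 3). Not NE.
(Down, Right): P2 can switch to Left (5 → 8). Not NE.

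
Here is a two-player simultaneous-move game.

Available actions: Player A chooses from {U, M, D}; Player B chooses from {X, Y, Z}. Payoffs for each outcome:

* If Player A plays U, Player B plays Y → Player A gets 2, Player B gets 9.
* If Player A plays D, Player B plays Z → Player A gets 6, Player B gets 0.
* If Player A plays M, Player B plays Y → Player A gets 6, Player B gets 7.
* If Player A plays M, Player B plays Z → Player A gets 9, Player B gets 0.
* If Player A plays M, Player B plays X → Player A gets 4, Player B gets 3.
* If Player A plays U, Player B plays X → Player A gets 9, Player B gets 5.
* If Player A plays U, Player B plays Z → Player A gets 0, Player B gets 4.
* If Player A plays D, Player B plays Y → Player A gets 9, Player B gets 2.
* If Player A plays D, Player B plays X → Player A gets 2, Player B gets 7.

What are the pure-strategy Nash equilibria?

This game has no pure Nash equilibrium.

(U, X): Player B can switch to Y (5 → 9). Not NE.
(U, Y): Player A can switch to M (2 → 6). Not NE.
(U, Z): Player A can switch to M (0 → 9). Not NE.
(M, X): Player A can switch to U (4 → 9). Not NE.
(M, Y): Player A can switch to D (6 → 9). Not NE.
(M, Z): Player B can switch to X (0 → 3). Not NE.
(D, X): Player A can switch to U (2 → 9). Not NE.
(D, Y): Player B can switch to X (2 → 7). Not NE.
(D, Z): Player A can switch to M (6 → 9). Not NE.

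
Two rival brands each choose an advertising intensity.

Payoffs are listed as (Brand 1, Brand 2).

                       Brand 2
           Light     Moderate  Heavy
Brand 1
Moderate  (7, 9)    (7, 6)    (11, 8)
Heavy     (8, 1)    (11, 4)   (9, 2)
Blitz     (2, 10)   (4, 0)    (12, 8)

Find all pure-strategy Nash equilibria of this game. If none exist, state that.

For each strategy profile, look for a profitable unilateral deviation.
(Moderate, Light): Brand 1 can switch to Heavy (7 → 8). Not NE.
(Moderate, Moderate): Brand 1 can switch to Heavy (7 → 11). Not NE.
(Moderate, Heavy): Brand 1 can switch to Blitz (11 → 12). Not NE.
(Heavy, Light): Brand 2 can switch to Moderate (1 → 4). Not NE.
(Heavy, Moderate): Brand 1 gets 11, best alternative 7; Brand 2 gets 4, best alternative 2. No profitable deviation — NE.
(Heavy, Heavy): Brand 1 can switch to Moderate (9 → 11). Not NE.
(Blitz, Light): Brand 1 can switch to Moderate (2 → 7). Not NE.
(The remaining 2 profiles each have a profitable deviation by the same check.)

(Heavy, Moderate)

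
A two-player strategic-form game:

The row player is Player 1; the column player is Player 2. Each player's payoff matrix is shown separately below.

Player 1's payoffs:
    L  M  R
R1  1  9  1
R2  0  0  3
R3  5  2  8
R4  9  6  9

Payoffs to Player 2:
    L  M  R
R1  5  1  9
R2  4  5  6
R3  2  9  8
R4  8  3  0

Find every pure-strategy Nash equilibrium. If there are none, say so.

(R1, L): Player 1 can switch to R3 (1 → 5). Not NE.
(R1, M): Player 2 can switch to L (1 → 5). Not NE.
(R1, R): Player 1 can switch to R2 (1 → 3). Not NE.
(R2, L): Player 1 can switch to R1 (0 → 1). Not NE.
(R2, M): Player 1 can switch to R1 (0 → 9). Not NE.
(R2, R): Player 1 can switch to R3 (3 → 8). Not NE.
(R4, L): Player 1 gets 9, best alternative 5; Player 2 gets 8, best alternative 3. No profitable deviation — NE.
(The remaining 5 profiles each have a profitable deviation by the same check.)

(R4, L)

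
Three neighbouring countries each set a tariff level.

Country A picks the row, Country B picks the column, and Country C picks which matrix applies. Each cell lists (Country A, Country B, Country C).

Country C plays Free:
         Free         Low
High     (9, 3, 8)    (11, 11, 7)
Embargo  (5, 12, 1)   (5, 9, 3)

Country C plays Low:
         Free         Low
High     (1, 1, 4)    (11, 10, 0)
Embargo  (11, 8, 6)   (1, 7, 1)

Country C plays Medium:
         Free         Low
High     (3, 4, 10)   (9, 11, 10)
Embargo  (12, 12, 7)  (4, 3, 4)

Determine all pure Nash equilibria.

(High, Low, Medium) and (Embargo, Free, Medium)

Country A against (Free, Free): payoffs 9, 5 → best response High.
Country A against (Free, Low): payoffs 1, 11 → best response Embargo.
Country A against (Free, Medium): payoffs 3, 12 → best response Embargo.
Country A against (Low, Free): payoffs 11, 5 → best response High.
Country A against (Low, Low): payoffs 11, 1 → best response High.
Country A against (Low, Medium): payoffs 9, 4 → best response High.
Country B against (High, Free): payoffs 3, 11 → best response Low.
Country B against (High, Low): payoffs 1, 10 → best response Low.
Country B against (High, Medium): payoffs 4, 11 → best response Low.
Country B against (Embargo, Free): payoffs 12, 9 → best response Free.
Country B against (Embargo, Low): payoffs 8, 7 → best response Free.
Country B against (Embargo, Medium): payoffs 12, 3 → best response Free.
Country C against (High, Free): payoffs 8, 4, 10 → best response Medium.
Country C against (High, Low): payoffs 7, 0, 10 → best response Medium.
Country C against (Embargo, Free): payoffs 1, 6, 7 → best response Medium.
Country C against (Embargo, Low): payoffs 3, 1, 4 → best response Medium.
Mutual best responses: (High, Low, Medium); (Embargo, Free, Medium).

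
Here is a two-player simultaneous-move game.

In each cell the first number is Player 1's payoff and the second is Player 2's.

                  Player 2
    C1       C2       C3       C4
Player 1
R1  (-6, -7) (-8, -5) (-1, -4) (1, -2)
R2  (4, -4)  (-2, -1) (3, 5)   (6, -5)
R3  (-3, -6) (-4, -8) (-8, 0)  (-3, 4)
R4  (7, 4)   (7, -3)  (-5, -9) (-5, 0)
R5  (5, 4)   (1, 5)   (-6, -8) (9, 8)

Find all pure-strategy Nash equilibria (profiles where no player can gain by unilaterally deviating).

(R1, C1): Player 1 can switch to R2 (-6 → 4). Not NE.
(R1, C2): Player 1 can switch to R2 (-8 → -2). Not NE.
(R1, C3): Player 1 can switch to R2 (-1 → 3). Not NE.
(R1, C4): Player 1 can switch to R2 (1 → 6). Not NE.
(R2, C1): Player 1 can switch to R4 (4 → 7). Not NE.
(R2, C2): Player 1 can switch to R4 (-2 → 7). Not NE.
(R2, C3): Player 1 gets 3, best alternative -1; Player 2 gets 5, best alternative -1. No profitable deviation — NE.
(R2, C4): Player 1 can switch to R5 (6 → 9). Not NE.
(R3, C1): Player 1 can switch to R2 (-3 → 4). Not NE.
(R4, C1): Player 1 gets 7, best alternative 5; Player 2 gets 4, best alternative 0. No profitable deviation — NE.
(R5, C4): Player 1 gets 9, best alternative 6; Player 2 gets 8, best alternative 5. No profitable deviation — NE.
(The remaining 9 profiles each have a profitable deviation by the same check.)

Pure-strategy Nash equilibria: (R2, C3) and (R4, C1) and (R5, C4)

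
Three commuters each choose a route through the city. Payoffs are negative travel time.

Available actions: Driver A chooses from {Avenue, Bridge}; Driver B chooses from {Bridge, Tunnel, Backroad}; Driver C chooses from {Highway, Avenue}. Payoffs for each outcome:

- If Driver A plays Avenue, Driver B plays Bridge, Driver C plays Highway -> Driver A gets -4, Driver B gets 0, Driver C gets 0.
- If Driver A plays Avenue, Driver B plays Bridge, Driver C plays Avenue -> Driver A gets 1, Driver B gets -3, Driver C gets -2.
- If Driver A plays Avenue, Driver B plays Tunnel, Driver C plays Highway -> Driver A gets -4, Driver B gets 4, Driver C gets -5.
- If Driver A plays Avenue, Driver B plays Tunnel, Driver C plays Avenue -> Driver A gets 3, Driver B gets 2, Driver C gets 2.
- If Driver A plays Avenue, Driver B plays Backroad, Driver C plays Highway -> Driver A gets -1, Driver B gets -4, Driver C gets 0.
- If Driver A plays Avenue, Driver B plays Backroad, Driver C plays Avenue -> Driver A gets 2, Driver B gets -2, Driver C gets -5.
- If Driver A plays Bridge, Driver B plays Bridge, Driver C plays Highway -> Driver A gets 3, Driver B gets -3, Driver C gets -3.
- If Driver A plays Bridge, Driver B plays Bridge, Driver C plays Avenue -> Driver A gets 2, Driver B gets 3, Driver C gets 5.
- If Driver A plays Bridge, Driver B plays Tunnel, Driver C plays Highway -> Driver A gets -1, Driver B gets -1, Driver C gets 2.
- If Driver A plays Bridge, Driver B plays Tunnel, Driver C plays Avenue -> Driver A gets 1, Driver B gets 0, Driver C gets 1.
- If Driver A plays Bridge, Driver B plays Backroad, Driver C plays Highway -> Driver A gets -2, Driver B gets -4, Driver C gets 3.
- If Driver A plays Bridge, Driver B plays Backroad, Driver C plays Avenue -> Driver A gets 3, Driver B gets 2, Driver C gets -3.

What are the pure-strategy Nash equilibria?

The pure Nash equilibria are (Avenue, Tunnel, Avenue); (Bridge, Bridge, Avenue); (Bridge, Tunnel, Highway).

Driver A against (Bridge, Highway): payoffs -4, 3 → best response Bridge.
Driver A against (Bridge, Avenue): payoffs 1, 2 → best response Bridge.
Driver A against (Tunnel, Highway): payoffs -4, -1 → best response Bridge.
Driver A against (Tunnel, Avenue): payoffs 3, 1 → best response Avenue.
Driver A against (Backroad, Highway): payoffs -1, -2 → best response Avenue.
Driver A against (Backroad, Avenue): payoffs 2, 3 → best response Bridge.
Driver B against (Avenue, Highway): payoffs 0, 4, -4 → best response Tunnel.
Driver B against (Avenue, Avenue): payoffs -3, 2, -2 → best response Tunnel.
Driver B against (Bridge, Highway): payoffs -3, -1, -4 → best response Tunnel.
Driver B against (Bridge, Avenue): payoffs 3, 0, 2 → best response Bridge.
Driver C against (Avenue, Bridge): payoffs 0, -2 → best response Highway.
Driver C against (Avenue, Tunnel): payoffs -5, 2 → best response Avenue.
Driver C against (Avenue, Backroad): payoffs 0, -5 → best response Highway.
Driver C against (Bridge, Bridge): payoffs -3, 5 → best response Avenue.
Driver C against (Bridge, Tunnel): payoffs 2, 1 → best response Highway.
Driver C against (Bridge, Backroad): payoffs 3, -3 → best response Highway.
Mutual best responses: (Avenue, Tunnel, Avenue); (Bridge, Bridge, Avenue); (Bridge, Tunnel, Highway).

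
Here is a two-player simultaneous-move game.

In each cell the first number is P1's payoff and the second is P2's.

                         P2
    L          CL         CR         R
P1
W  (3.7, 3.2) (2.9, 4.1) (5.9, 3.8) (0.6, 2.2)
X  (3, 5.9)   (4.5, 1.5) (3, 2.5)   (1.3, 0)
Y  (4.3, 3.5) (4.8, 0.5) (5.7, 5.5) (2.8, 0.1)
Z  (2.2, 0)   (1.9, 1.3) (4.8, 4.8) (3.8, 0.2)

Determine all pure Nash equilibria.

none

(W, L): P1 can switch to Y (3.7 → 4.3). Not NE.
(W, CL): P1 can switch to X (2.9 → 4.5). Not NE.
(W, CR): P2 can switch to CL (3.8 → 4.1). Not NE.
(W, R): P1 can switch to X (0.6 → 1.3). Not NE.
(X, L): P1 can switch to W (3 → 3.7). Not NE.
(X, CL): P1 can switch to Y (4.5 → 4.8). Not NE.
(X, CR): P1 can switch to W (3 → 5.9). Not NE.
(X, R): P1 can switch to Y (1.3 → 2.8). Not NE.
(The remaining 8 profiles each have a profitable deviation by the same check.)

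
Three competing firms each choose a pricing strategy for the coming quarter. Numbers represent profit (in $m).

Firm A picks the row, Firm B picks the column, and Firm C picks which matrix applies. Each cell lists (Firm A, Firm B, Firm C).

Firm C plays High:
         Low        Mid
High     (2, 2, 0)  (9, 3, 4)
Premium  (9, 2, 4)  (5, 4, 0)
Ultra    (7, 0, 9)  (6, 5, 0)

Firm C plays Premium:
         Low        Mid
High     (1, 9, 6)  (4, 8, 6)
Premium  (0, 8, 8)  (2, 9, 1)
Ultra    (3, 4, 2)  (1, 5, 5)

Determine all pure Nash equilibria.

Mark each player's best response to every combination of opponents' strategies; a profile where every player is best-responding is a pure Nash equilibrium.
Firm A against (Low, High): payoffs 2, 9, 7 → best response Premium.
Firm A against (Low, Premium): payoffs 1, 0, 3 → best response Ultra.
Firm A against (Mid, High): payoffs 9, 5, 6 → best response High.
Firm A against (Mid, Premium): payoffs 4, 2, 1 → best response High.
Firm B against (High, High): payoffs 2, 3 → best response Mid.
Firm B against (High, Premium): payoffs 9, 8 → best response Low.
Firm B against (Premium, High): payoffs 2, 4 → best response Mid.
Firm B against (Premium, Premium): payoffs 8, 9 → best response Mid.
Firm B against (Ultra, High): payoffs 0, 5 → best response Mid.
Firm B against (Ultra, Premium): payoffs 4, 5 → best response Mid.
Firm C against (High, Low): payoffs 0, 6 → best response Premium.
Firm C against (High, Mid): payoffs 4, 6 → best response Premium.
Firm C against (Premium, Low): payoffs 4, 8 → best response Premium.
Firm C against (Premium, Mid): payoffs 0, 1 → best response Premium.
Firm C against (Ultra, Low): payoffs 9, 2 → best response High.
Firm C against (Ultra, Mid): payoffs 0, 5 → best response Premium.
No profile is a mutual best response for all players.

This game has no pure Nash equilibrium.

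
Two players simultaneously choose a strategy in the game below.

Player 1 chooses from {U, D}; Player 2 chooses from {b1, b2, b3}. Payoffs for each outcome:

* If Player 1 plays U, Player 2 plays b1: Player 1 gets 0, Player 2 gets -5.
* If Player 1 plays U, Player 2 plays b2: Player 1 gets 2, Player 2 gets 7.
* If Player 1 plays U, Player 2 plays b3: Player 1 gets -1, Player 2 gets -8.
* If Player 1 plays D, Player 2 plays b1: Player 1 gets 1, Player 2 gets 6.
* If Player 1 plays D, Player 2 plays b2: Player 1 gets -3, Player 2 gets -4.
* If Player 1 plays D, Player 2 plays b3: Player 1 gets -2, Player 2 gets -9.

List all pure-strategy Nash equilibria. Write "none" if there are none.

Player 1 against b1: payoffs 0, 1 → best response D.
Player 1 against b2: payoffs 2, -3 → best response U.
Player 1 against b3: payoffs -1, -2 → best response U.
Player 2 against U: payoffs -5, 7, -8 → best response b2.
Player 2 against D: payoffs 6, -4, -9 → best response b1.
Mutual best responses: (U, b2); (D, b1).

Pure-strategy Nash equilibria: (U, b2); (D, b1)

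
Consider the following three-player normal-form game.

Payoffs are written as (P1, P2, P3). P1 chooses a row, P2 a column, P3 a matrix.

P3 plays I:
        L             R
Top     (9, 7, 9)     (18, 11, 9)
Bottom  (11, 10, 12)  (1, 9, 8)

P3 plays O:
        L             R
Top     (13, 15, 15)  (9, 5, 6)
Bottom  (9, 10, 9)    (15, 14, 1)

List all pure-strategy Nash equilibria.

The pure Nash equilibria are (Top, L, O) and (Top, R, I) and (Bottom, L, I).

P1 against (L, I): payoffs 9, 11 → best response Bottom.
P1 against (L, O): payoffs 13, 9 → best response Top.
P1 against (R, I): payoffs 18, 1 → best response Top.
P1 against (R, O): payoffs 9, 15 → best response Bottom.
P2 against (Top, I): payoffs 7, 11 → best response R.
P2 against (Top, O): payoffs 15, 5 → best response L.
P2 against (Bottom, I): payoffs 10, 9 → best response L.
P2 against (Bottom, O): payoffs 10, 14 → best response R.
P3 against (Top, L): payoffs 9, 15 → best response O.
P3 against (Top, R): payoffs 9, 6 → best response I.
P3 against (Bottom, L): payoffs 12, 9 → best response I.
P3 against (Bottom, R): payoffs 8, 1 → best response I.
Mutual best responses: (Top, L, O); (Top, R, I); (Bottom, L, I).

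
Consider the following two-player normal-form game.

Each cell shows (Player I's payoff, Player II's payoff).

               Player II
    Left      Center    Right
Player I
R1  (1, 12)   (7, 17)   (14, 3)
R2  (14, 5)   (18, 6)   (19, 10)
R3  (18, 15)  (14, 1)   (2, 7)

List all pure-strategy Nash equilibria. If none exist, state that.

The pure Nash equilibria are (R2, Right) and (R3, Left).

(R1, Left): Player I can switch to R2 (1 → 14). Not NE.
(R1, Center): Player I can switch to R2 (7 → 18). Not NE.
(R1, Right): Player I can switch to R2 (14 → 19). Not NE.
(R2, Left): Player I can switch to R3 (14 → 18). Not NE.
(R2, Center): Player II can switch to Right (6 → 10). Not NE.
(R2, Right): Player I gets 19, best alternative 14; Player II gets 10, best alternative 6. No profitable deviation — NE.
(R3, Left): Player I gets 18, best alternative 14; Player II gets 15, best alternative 7. No profitable deviation — NE.
(R3, Center): Player I can switch to R2 (14 → 18). Not NE.
(The remaining 1 profile has a profitable deviation by the same check.)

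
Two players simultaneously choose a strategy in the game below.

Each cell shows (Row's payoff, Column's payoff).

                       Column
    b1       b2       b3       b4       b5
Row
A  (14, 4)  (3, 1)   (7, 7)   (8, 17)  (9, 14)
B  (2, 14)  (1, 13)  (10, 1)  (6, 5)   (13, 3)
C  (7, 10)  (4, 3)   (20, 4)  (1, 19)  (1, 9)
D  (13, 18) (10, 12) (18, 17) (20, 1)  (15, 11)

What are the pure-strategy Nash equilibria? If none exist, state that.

For each player, find the best response to each opponent profile; mutual best responses are the pure NE.
Row against b1: payoffs 14, 2, 7, 13 → best response A.
Row against b2: payoffs 3, 1, 4, 10 → best response D.
Row against b3: payoffs 7, 10, 20, 18 → best response C.
Row against b4: payoffs 8, 6, 1, 20 → best response D.
Row against b5: payoffs 9, 13, 1, 15 → best response D.
Column against A: payoffs 4, 1, 7, 17, 14 → best response b4.
Column against B: payoffs 14, 13, 1, 5, 3 → best response b1.
Column against C: payoffs 10, 3, 4, 19, 9 → best response b4.
Column against D: payoffs 18, 12, 17, 1, 11 → best response b1.
No profile is a mutual best response for all players.

There is no pure-strategy Nash equilibrium.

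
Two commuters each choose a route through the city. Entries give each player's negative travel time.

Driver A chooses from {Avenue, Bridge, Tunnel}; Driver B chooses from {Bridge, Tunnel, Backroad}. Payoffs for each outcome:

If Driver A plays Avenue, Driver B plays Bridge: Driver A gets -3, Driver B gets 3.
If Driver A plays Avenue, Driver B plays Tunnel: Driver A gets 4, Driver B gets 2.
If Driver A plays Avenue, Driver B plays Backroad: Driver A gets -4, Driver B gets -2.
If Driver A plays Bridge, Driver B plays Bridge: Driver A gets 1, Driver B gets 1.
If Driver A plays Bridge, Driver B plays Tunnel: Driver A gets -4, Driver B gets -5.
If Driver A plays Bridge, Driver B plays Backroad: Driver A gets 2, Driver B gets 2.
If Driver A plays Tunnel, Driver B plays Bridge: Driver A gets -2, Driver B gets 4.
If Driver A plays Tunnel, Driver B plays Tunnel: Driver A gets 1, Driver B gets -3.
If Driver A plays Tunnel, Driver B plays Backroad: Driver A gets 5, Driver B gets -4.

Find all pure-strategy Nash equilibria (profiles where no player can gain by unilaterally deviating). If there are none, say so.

Driver A against Bridge: payoffs -3, 1, -2 → best response Bridge.
Driver A against Tunnel: payoffs 4, -4, 1 → best response Avenue.
Driver A against Backroad: payoffs -4, 2, 5 → best response Tunnel.
Driver B against Avenue: payoffs 3, 2, -2 → best response Bridge.
Driver B against Bridge: payoffs 1, -5, 2 → best response Backroad.
Driver B against Tunnel: payoffs 4, -3, -4 → best response Bridge.
No profile is a mutual best response for all players.

There is no pure-strategy Nash equilibrium.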